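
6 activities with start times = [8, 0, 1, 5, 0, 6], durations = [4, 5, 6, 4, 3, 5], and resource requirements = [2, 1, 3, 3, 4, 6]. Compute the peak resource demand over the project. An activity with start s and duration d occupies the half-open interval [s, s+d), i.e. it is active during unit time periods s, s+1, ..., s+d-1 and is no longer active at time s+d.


Each activity i is active on [start_i, start_i + duration_i).
Compute total resource usage per time slot:
  t=0: active resources = [1, 4], total = 5
  t=1: active resources = [1, 3, 4], total = 8
  t=2: active resources = [1, 3, 4], total = 8
  t=3: active resources = [1, 3], total = 4
  t=4: active resources = [1, 3], total = 4
  t=5: active resources = [3, 3], total = 6
  t=6: active resources = [3, 3, 6], total = 12
  t=7: active resources = [3, 6], total = 9
  t=8: active resources = [2, 3, 6], total = 11
  t=9: active resources = [2, 6], total = 8
  t=10: active resources = [2, 6], total = 8
  t=11: active resources = [2], total = 2
Peak resource demand = 12

12


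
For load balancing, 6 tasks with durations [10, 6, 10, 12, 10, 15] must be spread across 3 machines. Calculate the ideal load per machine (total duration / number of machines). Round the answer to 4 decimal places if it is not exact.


Total processing time = 10 + 6 + 10 + 12 + 10 + 15 = 63
Number of machines = 3
Ideal balanced load = 63 / 3 = 21.0

21.0


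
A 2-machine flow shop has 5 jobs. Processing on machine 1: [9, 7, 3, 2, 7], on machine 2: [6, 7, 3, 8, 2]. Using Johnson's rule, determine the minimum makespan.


Apply Johnson's rule:
  Group 1 (a <= b): [(4, 2, 8), (3, 3, 3), (2, 7, 7)]
  Group 2 (a > b): [(1, 9, 6), (5, 7, 2)]
Optimal job order: [4, 3, 2, 1, 5]
Schedule:
  Job 4: M1 done at 2, M2 done at 10
  Job 3: M1 done at 5, M2 done at 13
  Job 2: M1 done at 12, M2 done at 20
  Job 1: M1 done at 21, M2 done at 27
  Job 5: M1 done at 28, M2 done at 30
Makespan = 30

30


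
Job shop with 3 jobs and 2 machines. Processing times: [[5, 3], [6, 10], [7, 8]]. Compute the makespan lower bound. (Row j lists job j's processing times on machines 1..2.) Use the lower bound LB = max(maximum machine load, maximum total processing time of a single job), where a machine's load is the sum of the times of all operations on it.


Machine loads:
  Machine 1: 5 + 6 + 7 = 18
  Machine 2: 3 + 10 + 8 = 21
Max machine load = 21
Job totals:
  Job 1: 8
  Job 2: 16
  Job 3: 15
Max job total = 16
Lower bound = max(21, 16) = 21

21


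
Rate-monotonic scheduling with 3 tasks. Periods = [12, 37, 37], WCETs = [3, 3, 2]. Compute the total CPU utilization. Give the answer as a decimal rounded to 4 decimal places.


Compute individual utilizations (exact fractions):
  Task 1: C/T = 3/12 = 1/4 (approx. 0.25)
  Task 2: C/T = 3/37 (approx. 0.0811)
  Task 3: C/T = 2/37 (approx. 0.0541)
Total utilization U = 1/4 + 3/37 + 2/37 = 57/148
Rounded to 4 decimal places: U = 0.3851
RM (Liu & Layland) bound for 3 tasks = 0.779763; compare with U = 57/148 (approx. 0.385135)
U <= bound, so schedulable by RM sufficient condition.

0.3851


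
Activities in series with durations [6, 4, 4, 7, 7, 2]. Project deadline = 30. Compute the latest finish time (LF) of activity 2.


LF(activity 2) = deadline - sum of successor durations
Successors: activities 3 through 6 with durations [4, 7, 7, 2]
Sum of successor durations = 20
LF = 30 - 20 = 10

10


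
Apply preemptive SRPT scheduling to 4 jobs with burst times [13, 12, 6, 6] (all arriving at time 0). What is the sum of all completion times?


Since all jobs arrive at t=0, SRPT equals SPT ordering.
SPT order: [6, 6, 12, 13]
Completion times:
  Job 1: p=6, C=6
  Job 2: p=6, C=12
  Job 3: p=12, C=24
  Job 4: p=13, C=37
Total completion time = 6 + 12 + 24 + 37 = 79

79


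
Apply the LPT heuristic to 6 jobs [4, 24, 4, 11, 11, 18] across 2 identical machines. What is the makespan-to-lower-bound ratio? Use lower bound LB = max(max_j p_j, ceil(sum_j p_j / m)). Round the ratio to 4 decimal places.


LPT order: [24, 18, 11, 11, 4, 4]
Machine loads after assignment: [35, 37]
LPT makespan = 37
Lower bound = max(max_job, ceil(total/2)) = max(24, 36) = 36
Ratio = 37 / 36 = 1.0278

1.0278


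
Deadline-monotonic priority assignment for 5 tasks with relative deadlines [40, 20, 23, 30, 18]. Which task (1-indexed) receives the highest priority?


Sort tasks by relative deadline (ascending):
  Task 5: deadline = 18
  Task 2: deadline = 20
  Task 3: deadline = 23
  Task 4: deadline = 30
  Task 1: deadline = 40
Priority order (highest first): [5, 2, 3, 4, 1]
Highest priority task = 5

5


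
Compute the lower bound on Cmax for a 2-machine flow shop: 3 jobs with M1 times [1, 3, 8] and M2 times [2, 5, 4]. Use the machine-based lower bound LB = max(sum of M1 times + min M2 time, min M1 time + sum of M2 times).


LB1 = sum(M1 times) + min(M2 times) = 12 + 2 = 14
LB2 = min(M1 times) + sum(M2 times) = 1 + 11 = 12
Lower bound = max(LB1, LB2) = max(14, 12) = 14

14


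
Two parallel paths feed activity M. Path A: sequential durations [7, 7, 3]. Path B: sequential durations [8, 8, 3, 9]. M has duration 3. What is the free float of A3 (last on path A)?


ES(A3) = sum of predecessors on chain A = 14
EF(A3) = ES + duration = 14 + 3 = 17
Successor of A3 is M. ES(M) = max(sum(A), sum(B)) = max(17, 28) = 28
Free float = ES(successor) - EF(current) = 28 - 17 = 11

11


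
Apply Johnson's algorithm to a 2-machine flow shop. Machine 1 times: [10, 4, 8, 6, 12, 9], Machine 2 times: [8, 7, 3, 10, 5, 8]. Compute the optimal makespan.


Apply Johnson's rule:
  Group 1 (a <= b): [(2, 4, 7), (4, 6, 10)]
  Group 2 (a > b): [(1, 10, 8), (6, 9, 8), (5, 12, 5), (3, 8, 3)]
Optimal job order: [2, 4, 1, 6, 5, 3]
Schedule:
  Job 2: M1 done at 4, M2 done at 11
  Job 4: M1 done at 10, M2 done at 21
  Job 1: M1 done at 20, M2 done at 29
  Job 6: M1 done at 29, M2 done at 37
  Job 5: M1 done at 41, M2 done at 46
  Job 3: M1 done at 49, M2 done at 52
Makespan = 52

52


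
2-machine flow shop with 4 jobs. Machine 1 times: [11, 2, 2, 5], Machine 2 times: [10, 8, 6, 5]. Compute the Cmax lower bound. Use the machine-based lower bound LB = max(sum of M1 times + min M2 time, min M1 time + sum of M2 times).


LB1 = sum(M1 times) + min(M2 times) = 20 + 5 = 25
LB2 = min(M1 times) + sum(M2 times) = 2 + 29 = 31
Lower bound = max(LB1, LB2) = max(25, 31) = 31

31


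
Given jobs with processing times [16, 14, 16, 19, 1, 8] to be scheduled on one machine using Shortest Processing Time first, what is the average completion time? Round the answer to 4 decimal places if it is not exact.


Sort jobs by processing time (SPT order): [1, 8, 14, 16, 16, 19]
Compute completion times sequentially:
  Job 1: processing = 1, completes at 1
  Job 2: processing = 8, completes at 9
  Job 3: processing = 14, completes at 23
  Job 4: processing = 16, completes at 39
  Job 5: processing = 16, completes at 55
  Job 6: processing = 19, completes at 74
Sum of completion times = 201
Average completion time = 201/6 = 33.5

33.5


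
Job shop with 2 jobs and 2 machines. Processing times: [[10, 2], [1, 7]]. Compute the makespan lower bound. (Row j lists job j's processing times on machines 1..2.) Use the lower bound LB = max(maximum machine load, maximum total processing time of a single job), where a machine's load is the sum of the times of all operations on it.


Machine loads:
  Machine 1: 10 + 1 = 11
  Machine 2: 2 + 7 = 9
Max machine load = 11
Job totals:
  Job 1: 12
  Job 2: 8
Max job total = 12
Lower bound = max(11, 12) = 12

12


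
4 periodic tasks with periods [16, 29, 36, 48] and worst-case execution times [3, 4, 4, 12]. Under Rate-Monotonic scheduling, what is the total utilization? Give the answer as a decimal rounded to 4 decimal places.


Compute individual utilizations (exact fractions):
  Task 1: C/T = 3/16 (approx. 0.1875)
  Task 2: C/T = 4/29 (approx. 0.1379)
  Task 3: C/T = 4/36 = 1/9 (approx. 0.1111)
  Task 4: C/T = 12/48 = 1/4 (approx. 0.25)
Total utilization U = 3/16 + 4/29 + 1/9 + 1/4 = 2867/4176
Rounded to 4 decimal places: U = 0.6865
RM (Liu & Layland) bound for 4 tasks = 0.756828; compare with U = 2867/4176 (approx. 0.686542)
U <= bound, so schedulable by RM sufficient condition.

0.6865


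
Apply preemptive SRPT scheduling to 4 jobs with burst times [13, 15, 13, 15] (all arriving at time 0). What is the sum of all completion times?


Since all jobs arrive at t=0, SRPT equals SPT ordering.
SPT order: [13, 13, 15, 15]
Completion times:
  Job 1: p=13, C=13
  Job 2: p=13, C=26
  Job 3: p=15, C=41
  Job 4: p=15, C=56
Total completion time = 13 + 26 + 41 + 56 = 136

136


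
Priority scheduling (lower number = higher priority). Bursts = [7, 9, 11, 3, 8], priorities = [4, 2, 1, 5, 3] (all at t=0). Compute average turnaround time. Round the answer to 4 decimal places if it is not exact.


Sort by priority (ascending = highest first):
Order: [(1, 11), (2, 9), (3, 8), (4, 7), (5, 3)]
Completion times:
  Priority 1, burst=11, C=11
  Priority 2, burst=9, C=20
  Priority 3, burst=8, C=28
  Priority 4, burst=7, C=35
  Priority 5, burst=3, C=38
Average turnaround = 132/5 = 26.4

26.4


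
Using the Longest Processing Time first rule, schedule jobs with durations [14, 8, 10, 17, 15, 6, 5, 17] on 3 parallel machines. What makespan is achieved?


Sort jobs in decreasing order (LPT): [17, 17, 15, 14, 10, 8, 6, 5]
Assign each job to the least loaded machine:
  Machine 1: jobs [17, 10, 5], load = 32
  Machine 2: jobs [17, 8, 6], load = 31
  Machine 3: jobs [15, 14], load = 29
Makespan = max load = 32

32


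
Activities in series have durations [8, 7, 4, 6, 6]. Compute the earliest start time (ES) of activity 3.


Activity 3 starts after activities 1 through 2 complete.
Predecessor durations: [8, 7]
ES = 8 + 7 = 15

15


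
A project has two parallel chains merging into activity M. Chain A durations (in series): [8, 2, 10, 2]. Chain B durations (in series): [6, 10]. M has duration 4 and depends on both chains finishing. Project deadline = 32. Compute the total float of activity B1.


Forward pass: ES(B1) = sum of predecessors on chain B = 0
EF = ES + duration = 0 + 6 = 6
Backward pass: LF(M) = deadline = 32; LS(M) = 32 - 4 = 28
LF(B1) = LS(M) - sum(successors on chain B) = 28 - 10 = 18
LS = LF - duration = 18 - 6 = 12
Total float = LS - ES = 12 - 0 = 12

12


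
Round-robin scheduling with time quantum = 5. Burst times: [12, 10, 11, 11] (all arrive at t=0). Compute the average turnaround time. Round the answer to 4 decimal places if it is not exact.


Time quantum = 5
Execution trace:
  J1 runs 5 units, time = 5
  J2 runs 5 units, time = 10
  J3 runs 5 units, time = 15
  J4 runs 5 units, time = 20
  J1 runs 5 units, time = 25
  J2 runs 5 units, time = 30
  J3 runs 5 units, time = 35
  J4 runs 5 units, time = 40
  J1 runs 2 units, time = 42
  J3 runs 1 units, time = 43
  J4 runs 1 units, time = 44
Finish times: [42, 30, 43, 44]
Average turnaround = 159/4 = 39.75

39.75


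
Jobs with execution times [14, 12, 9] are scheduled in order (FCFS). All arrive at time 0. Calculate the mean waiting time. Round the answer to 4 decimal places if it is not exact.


FCFS order (as given): [14, 12, 9]
Waiting times:
  Job 1: wait = 0
  Job 2: wait = 14
  Job 3: wait = 26
Sum of waiting times = 40
Average waiting time = 40/3 = 13.3333

13.3333


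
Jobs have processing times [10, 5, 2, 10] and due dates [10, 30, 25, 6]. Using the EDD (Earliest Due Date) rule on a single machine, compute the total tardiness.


Sort by due date (EDD order): [(10, 6), (10, 10), (2, 25), (5, 30)]
Compute completion times and tardiness:
  Job 1: p=10, d=6, C=10, tardiness=max(0,10-6)=4
  Job 2: p=10, d=10, C=20, tardiness=max(0,20-10)=10
  Job 3: p=2, d=25, C=22, tardiness=max(0,22-25)=0
  Job 4: p=5, d=30, C=27, tardiness=max(0,27-30)=0
Total tardiness = 14

14


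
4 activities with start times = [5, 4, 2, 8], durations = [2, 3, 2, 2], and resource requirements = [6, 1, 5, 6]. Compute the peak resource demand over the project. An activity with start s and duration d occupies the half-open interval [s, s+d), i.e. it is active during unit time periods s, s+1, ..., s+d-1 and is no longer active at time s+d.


Each activity i is active on [start_i, start_i + duration_i).
Compute total resource usage per time slot:
  t=0: active resources = [], total = 0
  t=1: active resources = [], total = 0
  t=2: active resources = [5], total = 5
  t=3: active resources = [5], total = 5
  t=4: active resources = [1], total = 1
  t=5: active resources = [6, 1], total = 7
  t=6: active resources = [6, 1], total = 7
  t=7: active resources = [], total = 0
  t=8: active resources = [6], total = 6
  t=9: active resources = [6], total = 6
Peak resource demand = 7

7


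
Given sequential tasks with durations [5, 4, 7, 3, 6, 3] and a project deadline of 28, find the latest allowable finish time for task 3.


LF(activity 3) = deadline - sum of successor durations
Successors: activities 4 through 6 with durations [3, 6, 3]
Sum of successor durations = 12
LF = 28 - 12 = 16

16


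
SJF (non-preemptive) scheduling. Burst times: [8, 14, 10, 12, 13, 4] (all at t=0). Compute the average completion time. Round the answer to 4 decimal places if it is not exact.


SJF order (ascending): [4, 8, 10, 12, 13, 14]
Completion times:
  Job 1: burst=4, C=4
  Job 2: burst=8, C=12
  Job 3: burst=10, C=22
  Job 4: burst=12, C=34
  Job 5: burst=13, C=47
  Job 6: burst=14, C=61
Average completion = 180/6 = 30.0

30.0


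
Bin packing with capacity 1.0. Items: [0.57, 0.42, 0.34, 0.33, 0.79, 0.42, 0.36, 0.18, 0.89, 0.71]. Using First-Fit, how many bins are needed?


Place items sequentially using First-Fit:
  Item 0.57 -> new Bin 1
  Item 0.42 -> Bin 1 (now 0.99)
  Item 0.34 -> new Bin 2
  Item 0.33 -> Bin 2 (now 0.67)
  Item 0.79 -> new Bin 3
  Item 0.42 -> new Bin 4
  Item 0.36 -> Bin 4 (now 0.78)
  Item 0.18 -> Bin 2 (now 0.85)
  Item 0.89 -> new Bin 5
  Item 0.71 -> new Bin 6
Total bins used = 6

6


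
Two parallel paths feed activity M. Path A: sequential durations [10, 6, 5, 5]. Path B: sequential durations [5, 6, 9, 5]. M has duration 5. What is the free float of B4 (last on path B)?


ES(B4) = sum of predecessors on chain B = 20
EF(B4) = ES + duration = 20 + 5 = 25
Successor of B4 is M. ES(M) = max(sum(A), sum(B)) = max(26, 25) = 26
Free float = ES(successor) - EF(current) = 26 - 25 = 1

1


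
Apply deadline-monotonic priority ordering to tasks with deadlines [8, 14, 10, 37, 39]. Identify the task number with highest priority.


Sort tasks by relative deadline (ascending):
  Task 1: deadline = 8
  Task 3: deadline = 10
  Task 2: deadline = 14
  Task 4: deadline = 37
  Task 5: deadline = 39
Priority order (highest first): [1, 3, 2, 4, 5]
Highest priority task = 1

1


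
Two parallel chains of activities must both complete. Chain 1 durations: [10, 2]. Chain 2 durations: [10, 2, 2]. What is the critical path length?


Path A total = 10 + 2 = 12
Path B total = 10 + 2 + 2 = 14
Critical path = longest path = max(12, 14) = 14

14


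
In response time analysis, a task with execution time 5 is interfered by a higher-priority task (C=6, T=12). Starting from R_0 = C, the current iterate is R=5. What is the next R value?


R_next = C + ceil(R_prev / T_hp) * C_hp
ceil(5 / 12) = ceil(0.4167) = 1
Interference = 1 * 6 = 6
R_next = 5 + 6 = 11

11


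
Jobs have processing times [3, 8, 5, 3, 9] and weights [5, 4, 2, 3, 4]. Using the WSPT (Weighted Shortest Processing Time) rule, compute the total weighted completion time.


Compute p/w ratios and sort ascending (WSPT): [(3, 5), (3, 3), (8, 4), (9, 4), (5, 2)]
Compute weighted completion times:
  Job (p=3,w=5): C=3, w*C=5*3=15
  Job (p=3,w=3): C=6, w*C=3*6=18
  Job (p=8,w=4): C=14, w*C=4*14=56
  Job (p=9,w=4): C=23, w*C=4*23=92
  Job (p=5,w=2): C=28, w*C=2*28=56
Total weighted completion time = 237

237


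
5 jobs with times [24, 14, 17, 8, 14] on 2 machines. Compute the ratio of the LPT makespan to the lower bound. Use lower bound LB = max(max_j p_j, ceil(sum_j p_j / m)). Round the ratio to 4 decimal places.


LPT order: [24, 17, 14, 14, 8]
Machine loads after assignment: [38, 39]
LPT makespan = 39
Lower bound = max(max_job, ceil(total/2)) = max(24, 39) = 39
Ratio = 39 / 39 = 1.0

1.0


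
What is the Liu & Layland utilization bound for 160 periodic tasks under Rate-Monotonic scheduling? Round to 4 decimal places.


Compute 2^(1/160) = 1.0043415673
Subtract 1: 1.0043415673 - 1 = 0.0043415673
Multiply by n: 160 * 0.0043415673 = 0.6946507680
Round to 4 dp: 0.6947

0.6947


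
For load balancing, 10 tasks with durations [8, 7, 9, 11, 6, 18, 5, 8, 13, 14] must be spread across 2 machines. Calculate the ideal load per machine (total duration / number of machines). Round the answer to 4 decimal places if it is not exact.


Total processing time = 8 + 7 + 9 + 11 + 6 + 18 + 5 + 8 + 13 + 14 = 99
Number of machines = 2
Ideal balanced load = 99 / 2 = 49.5

49.5


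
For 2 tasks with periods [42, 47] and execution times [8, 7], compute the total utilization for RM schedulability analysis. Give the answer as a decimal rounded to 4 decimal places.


Compute individual utilizations (exact fractions):
  Task 1: C/T = 8/42 = 4/21 (approx. 0.1905)
  Task 2: C/T = 7/47 (approx. 0.1489)
Total utilization U = 4/21 + 7/47 = 335/987
Rounded to 4 decimal places: U = 0.3394
RM (Liu & Layland) bound for 2 tasks = 0.828427; compare with U = 335/987 (approx. 0.339412)
U <= bound, so schedulable by RM sufficient condition.

0.3394


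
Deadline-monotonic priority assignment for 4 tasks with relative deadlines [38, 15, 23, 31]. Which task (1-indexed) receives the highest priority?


Sort tasks by relative deadline (ascending):
  Task 2: deadline = 15
  Task 3: deadline = 23
  Task 4: deadline = 31
  Task 1: deadline = 38
Priority order (highest first): [2, 3, 4, 1]
Highest priority task = 2

2


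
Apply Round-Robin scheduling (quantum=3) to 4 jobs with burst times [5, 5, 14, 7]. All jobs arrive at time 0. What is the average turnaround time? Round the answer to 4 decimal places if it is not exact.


Time quantum = 3
Execution trace:
  J1 runs 3 units, time = 3
  J2 runs 3 units, time = 6
  J3 runs 3 units, time = 9
  J4 runs 3 units, time = 12
  J1 runs 2 units, time = 14
  J2 runs 2 units, time = 16
  J3 runs 3 units, time = 19
  J4 runs 3 units, time = 22
  J3 runs 3 units, time = 25
  J4 runs 1 units, time = 26
  J3 runs 3 units, time = 29
  J3 runs 2 units, time = 31
Finish times: [14, 16, 31, 26]
Average turnaround = 87/4 = 21.75

21.75


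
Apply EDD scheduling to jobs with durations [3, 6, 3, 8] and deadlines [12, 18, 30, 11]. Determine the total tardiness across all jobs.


Sort by due date (EDD order): [(8, 11), (3, 12), (6, 18), (3, 30)]
Compute completion times and tardiness:
  Job 1: p=8, d=11, C=8, tardiness=max(0,8-11)=0
  Job 2: p=3, d=12, C=11, tardiness=max(0,11-12)=0
  Job 3: p=6, d=18, C=17, tardiness=max(0,17-18)=0
  Job 4: p=3, d=30, C=20, tardiness=max(0,20-30)=0
Total tardiness = 0

0


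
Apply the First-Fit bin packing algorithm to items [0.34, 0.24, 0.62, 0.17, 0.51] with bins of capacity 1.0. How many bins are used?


Place items sequentially using First-Fit:
  Item 0.34 -> new Bin 1
  Item 0.24 -> Bin 1 (now 0.58)
  Item 0.62 -> new Bin 2
  Item 0.17 -> Bin 1 (now 0.75)
  Item 0.51 -> new Bin 3
Total bins used = 3

3


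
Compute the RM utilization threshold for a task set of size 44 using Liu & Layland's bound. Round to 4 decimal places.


Compute 2^(1/44) = 1.0158780831
Subtract 1: 1.0158780831 - 1 = 0.0158780831
Multiply by n: 44 * 0.0158780831 = 0.6986356564
Round to 4 dp: 0.6986

0.6986


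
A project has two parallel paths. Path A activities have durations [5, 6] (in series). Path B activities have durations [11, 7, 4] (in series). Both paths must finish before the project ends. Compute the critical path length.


Path A total = 5 + 6 = 11
Path B total = 11 + 7 + 4 = 22
Critical path = longest path = max(11, 22) = 22

22


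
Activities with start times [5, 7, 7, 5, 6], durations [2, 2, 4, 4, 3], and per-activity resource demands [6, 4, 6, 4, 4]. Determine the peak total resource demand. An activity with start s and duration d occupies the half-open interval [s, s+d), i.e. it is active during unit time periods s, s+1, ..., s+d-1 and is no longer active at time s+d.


Each activity i is active on [start_i, start_i + duration_i).
Compute total resource usage per time slot:
  t=0: active resources = [], total = 0
  t=1: active resources = [], total = 0
  t=2: active resources = [], total = 0
  t=3: active resources = [], total = 0
  t=4: active resources = [], total = 0
  t=5: active resources = [6, 4], total = 10
  t=6: active resources = [6, 4, 4], total = 14
  t=7: active resources = [4, 6, 4, 4], total = 18
  t=8: active resources = [4, 6, 4, 4], total = 18
  t=9: active resources = [6], total = 6
  t=10: active resources = [6], total = 6
Peak resource demand = 18

18


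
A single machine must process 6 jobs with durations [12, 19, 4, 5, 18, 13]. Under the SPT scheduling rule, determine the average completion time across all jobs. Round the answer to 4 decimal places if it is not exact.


Sort jobs by processing time (SPT order): [4, 5, 12, 13, 18, 19]
Compute completion times sequentially:
  Job 1: processing = 4, completes at 4
  Job 2: processing = 5, completes at 9
  Job 3: processing = 12, completes at 21
  Job 4: processing = 13, completes at 34
  Job 5: processing = 18, completes at 52
  Job 6: processing = 19, completes at 71
Sum of completion times = 191
Average completion time = 191/6 = 31.8333

31.8333


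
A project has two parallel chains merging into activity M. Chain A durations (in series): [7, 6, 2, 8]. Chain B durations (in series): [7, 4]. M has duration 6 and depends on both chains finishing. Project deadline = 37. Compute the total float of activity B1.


Forward pass: ES(B1) = sum of predecessors on chain B = 0
EF = ES + duration = 0 + 7 = 7
Backward pass: LF(M) = deadline = 37; LS(M) = 37 - 6 = 31
LF(B1) = LS(M) - sum(successors on chain B) = 31 - 4 = 27
LS = LF - duration = 27 - 7 = 20
Total float = LS - ES = 20 - 0 = 20

20


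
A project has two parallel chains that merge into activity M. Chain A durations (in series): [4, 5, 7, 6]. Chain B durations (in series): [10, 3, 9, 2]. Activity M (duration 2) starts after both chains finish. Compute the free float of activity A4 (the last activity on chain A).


ES(A4) = sum of predecessors on chain A = 16
EF(A4) = ES + duration = 16 + 6 = 22
Successor of A4 is M. ES(M) = max(sum(A), sum(B)) = max(22, 24) = 24
Free float = ES(successor) - EF(current) = 24 - 22 = 2

2


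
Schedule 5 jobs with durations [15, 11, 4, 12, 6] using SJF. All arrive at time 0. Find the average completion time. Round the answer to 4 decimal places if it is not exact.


SJF order (ascending): [4, 6, 11, 12, 15]
Completion times:
  Job 1: burst=4, C=4
  Job 2: burst=6, C=10
  Job 3: burst=11, C=21
  Job 4: burst=12, C=33
  Job 5: burst=15, C=48
Average completion = 116/5 = 23.2

23.2


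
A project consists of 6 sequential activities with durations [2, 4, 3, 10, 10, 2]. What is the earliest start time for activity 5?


Activity 5 starts after activities 1 through 4 complete.
Predecessor durations: [2, 4, 3, 10]
ES = 2 + 4 + 3 + 10 = 19

19


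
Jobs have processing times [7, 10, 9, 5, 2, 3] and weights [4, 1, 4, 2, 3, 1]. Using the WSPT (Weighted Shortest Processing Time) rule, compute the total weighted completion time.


Compute p/w ratios and sort ascending (WSPT): [(2, 3), (7, 4), (9, 4), (5, 2), (3, 1), (10, 1)]
Compute weighted completion times:
  Job (p=2,w=3): C=2, w*C=3*2=6
  Job (p=7,w=4): C=9, w*C=4*9=36
  Job (p=9,w=4): C=18, w*C=4*18=72
  Job (p=5,w=2): C=23, w*C=2*23=46
  Job (p=3,w=1): C=26, w*C=1*26=26
  Job (p=10,w=1): C=36, w*C=1*36=36
Total weighted completion time = 222

222


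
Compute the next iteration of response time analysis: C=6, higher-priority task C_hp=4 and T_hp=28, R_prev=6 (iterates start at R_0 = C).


R_next = C + ceil(R_prev / T_hp) * C_hp
ceil(6 / 28) = ceil(0.2143) = 1
Interference = 1 * 4 = 4
R_next = 6 + 4 = 10

10


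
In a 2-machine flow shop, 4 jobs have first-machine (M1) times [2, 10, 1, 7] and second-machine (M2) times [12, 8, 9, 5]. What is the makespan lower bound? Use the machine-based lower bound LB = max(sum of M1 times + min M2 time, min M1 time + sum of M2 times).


LB1 = sum(M1 times) + min(M2 times) = 20 + 5 = 25
LB2 = min(M1 times) + sum(M2 times) = 1 + 34 = 35
Lower bound = max(LB1, LB2) = max(25, 35) = 35

35


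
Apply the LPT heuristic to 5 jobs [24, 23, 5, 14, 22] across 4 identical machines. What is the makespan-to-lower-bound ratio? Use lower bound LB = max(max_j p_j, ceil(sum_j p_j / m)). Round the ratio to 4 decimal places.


LPT order: [24, 23, 22, 14, 5]
Machine loads after assignment: [24, 23, 22, 19]
LPT makespan = 24
Lower bound = max(max_job, ceil(total/4)) = max(24, 22) = 24
Ratio = 24 / 24 = 1.0

1.0


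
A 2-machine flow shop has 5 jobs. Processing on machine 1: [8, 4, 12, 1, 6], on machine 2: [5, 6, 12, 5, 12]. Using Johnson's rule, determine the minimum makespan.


Apply Johnson's rule:
  Group 1 (a <= b): [(4, 1, 5), (2, 4, 6), (5, 6, 12), (3, 12, 12)]
  Group 2 (a > b): [(1, 8, 5)]
Optimal job order: [4, 2, 5, 3, 1]
Schedule:
  Job 4: M1 done at 1, M2 done at 6
  Job 2: M1 done at 5, M2 done at 12
  Job 5: M1 done at 11, M2 done at 24
  Job 3: M1 done at 23, M2 done at 36
  Job 1: M1 done at 31, M2 done at 41
Makespan = 41

41


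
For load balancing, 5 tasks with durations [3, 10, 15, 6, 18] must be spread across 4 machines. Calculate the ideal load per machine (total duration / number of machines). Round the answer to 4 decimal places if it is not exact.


Total processing time = 3 + 10 + 15 + 6 + 18 = 52
Number of machines = 4
Ideal balanced load = 52 / 4 = 13.0

13.0


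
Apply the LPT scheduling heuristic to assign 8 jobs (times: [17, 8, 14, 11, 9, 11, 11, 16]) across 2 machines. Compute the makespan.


Sort jobs in decreasing order (LPT): [17, 16, 14, 11, 11, 11, 9, 8]
Assign each job to the least loaded machine:
  Machine 1: jobs [17, 11, 11, 9], load = 48
  Machine 2: jobs [16, 14, 11, 8], load = 49
Makespan = max load = 49

49


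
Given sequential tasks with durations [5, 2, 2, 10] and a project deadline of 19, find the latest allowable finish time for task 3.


LF(activity 3) = deadline - sum of successor durations
Successors: activities 4 through 4 with durations [10]
Sum of successor durations = 10
LF = 19 - 10 = 9

9


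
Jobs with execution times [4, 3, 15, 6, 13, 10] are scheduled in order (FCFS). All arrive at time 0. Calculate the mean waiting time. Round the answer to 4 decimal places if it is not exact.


FCFS order (as given): [4, 3, 15, 6, 13, 10]
Waiting times:
  Job 1: wait = 0
  Job 2: wait = 4
  Job 3: wait = 7
  Job 4: wait = 22
  Job 5: wait = 28
  Job 6: wait = 41
Sum of waiting times = 102
Average waiting time = 102/6 = 17.0

17.0


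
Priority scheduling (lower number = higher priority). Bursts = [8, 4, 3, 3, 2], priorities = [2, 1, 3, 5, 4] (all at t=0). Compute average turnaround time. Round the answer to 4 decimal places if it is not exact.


Sort by priority (ascending = highest first):
Order: [(1, 4), (2, 8), (3, 3), (4, 2), (5, 3)]
Completion times:
  Priority 1, burst=4, C=4
  Priority 2, burst=8, C=12
  Priority 3, burst=3, C=15
  Priority 4, burst=2, C=17
  Priority 5, burst=3, C=20
Average turnaround = 68/5 = 13.6

13.6


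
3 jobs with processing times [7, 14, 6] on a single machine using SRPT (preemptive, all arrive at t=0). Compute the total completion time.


Since all jobs arrive at t=0, SRPT equals SPT ordering.
SPT order: [6, 7, 14]
Completion times:
  Job 1: p=6, C=6
  Job 2: p=7, C=13
  Job 3: p=14, C=27
Total completion time = 6 + 13 + 27 = 46

46


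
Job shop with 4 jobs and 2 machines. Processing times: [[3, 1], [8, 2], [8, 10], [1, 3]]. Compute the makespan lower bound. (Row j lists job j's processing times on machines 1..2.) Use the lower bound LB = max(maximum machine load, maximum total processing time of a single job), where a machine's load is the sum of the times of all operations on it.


Machine loads:
  Machine 1: 3 + 8 + 8 + 1 = 20
  Machine 2: 1 + 2 + 10 + 3 = 16
Max machine load = 20
Job totals:
  Job 1: 4
  Job 2: 10
  Job 3: 18
  Job 4: 4
Max job total = 18
Lower bound = max(20, 18) = 20

20


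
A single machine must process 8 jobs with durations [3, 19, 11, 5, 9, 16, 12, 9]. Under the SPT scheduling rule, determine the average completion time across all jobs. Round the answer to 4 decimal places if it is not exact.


Sort jobs by processing time (SPT order): [3, 5, 9, 9, 11, 12, 16, 19]
Compute completion times sequentially:
  Job 1: processing = 3, completes at 3
  Job 2: processing = 5, completes at 8
  Job 3: processing = 9, completes at 17
  Job 4: processing = 9, completes at 26
  Job 5: processing = 11, completes at 37
  Job 6: processing = 12, completes at 49
  Job 7: processing = 16, completes at 65
  Job 8: processing = 19, completes at 84
Sum of completion times = 289
Average completion time = 289/8 = 36.125

36.125


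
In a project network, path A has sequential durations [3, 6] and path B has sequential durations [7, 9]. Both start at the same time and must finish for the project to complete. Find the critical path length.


Path A total = 3 + 6 = 9
Path B total = 7 + 9 = 16
Critical path = longest path = max(9, 16) = 16

16


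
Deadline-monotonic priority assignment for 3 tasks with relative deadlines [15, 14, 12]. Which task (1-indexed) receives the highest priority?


Sort tasks by relative deadline (ascending):
  Task 3: deadline = 12
  Task 2: deadline = 14
  Task 1: deadline = 15
Priority order (highest first): [3, 2, 1]
Highest priority task = 3

3


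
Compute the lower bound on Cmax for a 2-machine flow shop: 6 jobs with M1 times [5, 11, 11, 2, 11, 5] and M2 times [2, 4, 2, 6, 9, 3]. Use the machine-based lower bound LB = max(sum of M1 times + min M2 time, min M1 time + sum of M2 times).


LB1 = sum(M1 times) + min(M2 times) = 45 + 2 = 47
LB2 = min(M1 times) + sum(M2 times) = 2 + 26 = 28
Lower bound = max(LB1, LB2) = max(47, 28) = 47

47


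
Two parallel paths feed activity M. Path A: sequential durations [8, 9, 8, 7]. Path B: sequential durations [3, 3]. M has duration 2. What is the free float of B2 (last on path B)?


ES(B2) = sum of predecessors on chain B = 3
EF(B2) = ES + duration = 3 + 3 = 6
Successor of B2 is M. ES(M) = max(sum(A), sum(B)) = max(32, 6) = 32
Free float = ES(successor) - EF(current) = 32 - 6 = 26

26


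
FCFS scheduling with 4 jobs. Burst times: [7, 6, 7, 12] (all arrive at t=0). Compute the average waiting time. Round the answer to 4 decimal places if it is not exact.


FCFS order (as given): [7, 6, 7, 12]
Waiting times:
  Job 1: wait = 0
  Job 2: wait = 7
  Job 3: wait = 13
  Job 4: wait = 20
Sum of waiting times = 40
Average waiting time = 40/4 = 10.0

10.0


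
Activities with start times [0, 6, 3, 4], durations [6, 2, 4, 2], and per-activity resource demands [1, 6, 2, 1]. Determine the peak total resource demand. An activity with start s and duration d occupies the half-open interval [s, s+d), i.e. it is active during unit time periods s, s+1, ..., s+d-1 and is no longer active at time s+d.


Each activity i is active on [start_i, start_i + duration_i).
Compute total resource usage per time slot:
  t=0: active resources = [1], total = 1
  t=1: active resources = [1], total = 1
  t=2: active resources = [1], total = 1
  t=3: active resources = [1, 2], total = 3
  t=4: active resources = [1, 2, 1], total = 4
  t=5: active resources = [1, 2, 1], total = 4
  t=6: active resources = [6, 2], total = 8
  t=7: active resources = [6], total = 6
Peak resource demand = 8

8


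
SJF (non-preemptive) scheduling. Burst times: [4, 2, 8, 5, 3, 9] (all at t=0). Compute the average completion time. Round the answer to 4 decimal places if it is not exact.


SJF order (ascending): [2, 3, 4, 5, 8, 9]
Completion times:
  Job 1: burst=2, C=2
  Job 2: burst=3, C=5
  Job 3: burst=4, C=9
  Job 4: burst=5, C=14
  Job 5: burst=8, C=22
  Job 6: burst=9, C=31
Average completion = 83/6 = 13.8333

13.8333


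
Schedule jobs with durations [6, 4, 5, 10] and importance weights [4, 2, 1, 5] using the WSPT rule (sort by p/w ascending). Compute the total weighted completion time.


Compute p/w ratios and sort ascending (WSPT): [(6, 4), (4, 2), (10, 5), (5, 1)]
Compute weighted completion times:
  Job (p=6,w=4): C=6, w*C=4*6=24
  Job (p=4,w=2): C=10, w*C=2*10=20
  Job (p=10,w=5): C=20, w*C=5*20=100
  Job (p=5,w=1): C=25, w*C=1*25=25
Total weighted completion time = 169

169


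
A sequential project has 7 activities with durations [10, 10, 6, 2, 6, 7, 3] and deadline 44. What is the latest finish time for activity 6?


LF(activity 6) = deadline - sum of successor durations
Successors: activities 7 through 7 with durations [3]
Sum of successor durations = 3
LF = 44 - 3 = 41

41


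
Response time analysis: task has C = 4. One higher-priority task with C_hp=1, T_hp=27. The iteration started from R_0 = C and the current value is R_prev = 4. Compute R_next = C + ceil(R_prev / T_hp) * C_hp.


R_next = C + ceil(R_prev / T_hp) * C_hp
ceil(4 / 27) = ceil(0.1481) = 1
Interference = 1 * 1 = 1
R_next = 4 + 1 = 5

5


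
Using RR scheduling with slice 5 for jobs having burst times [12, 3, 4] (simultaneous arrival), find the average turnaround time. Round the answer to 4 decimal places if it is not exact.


Time quantum = 5
Execution trace:
  J1 runs 5 units, time = 5
  J2 runs 3 units, time = 8
  J3 runs 4 units, time = 12
  J1 runs 5 units, time = 17
  J1 runs 2 units, time = 19
Finish times: [19, 8, 12]
Average turnaround = 39/3 = 13.0

13.0


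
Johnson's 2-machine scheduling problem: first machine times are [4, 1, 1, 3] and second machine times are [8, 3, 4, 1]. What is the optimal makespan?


Apply Johnson's rule:
  Group 1 (a <= b): [(2, 1, 3), (3, 1, 4), (1, 4, 8)]
  Group 2 (a > b): [(4, 3, 1)]
Optimal job order: [2, 3, 1, 4]
Schedule:
  Job 2: M1 done at 1, M2 done at 4
  Job 3: M1 done at 2, M2 done at 8
  Job 1: M1 done at 6, M2 done at 16
  Job 4: M1 done at 9, M2 done at 17
Makespan = 17

17


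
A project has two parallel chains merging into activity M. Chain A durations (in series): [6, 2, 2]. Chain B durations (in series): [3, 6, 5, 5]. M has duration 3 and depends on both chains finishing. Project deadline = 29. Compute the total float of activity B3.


Forward pass: ES(B3) = sum of predecessors on chain B = 9
EF = ES + duration = 9 + 5 = 14
Backward pass: LF(M) = deadline = 29; LS(M) = 29 - 3 = 26
LF(B3) = LS(M) - sum(successors on chain B) = 26 - 5 = 21
LS = LF - duration = 21 - 5 = 16
Total float = LS - ES = 16 - 9 = 7

7


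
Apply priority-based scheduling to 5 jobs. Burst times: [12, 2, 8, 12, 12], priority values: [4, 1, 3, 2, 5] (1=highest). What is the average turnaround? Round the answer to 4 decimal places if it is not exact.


Sort by priority (ascending = highest first):
Order: [(1, 2), (2, 12), (3, 8), (4, 12), (5, 12)]
Completion times:
  Priority 1, burst=2, C=2
  Priority 2, burst=12, C=14
  Priority 3, burst=8, C=22
  Priority 4, burst=12, C=34
  Priority 5, burst=12, C=46
Average turnaround = 118/5 = 23.6

23.6


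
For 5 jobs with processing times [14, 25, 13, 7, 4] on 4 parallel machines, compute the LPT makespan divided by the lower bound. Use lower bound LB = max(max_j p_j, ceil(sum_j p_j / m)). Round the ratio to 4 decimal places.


LPT order: [25, 14, 13, 7, 4]
Machine loads after assignment: [25, 14, 13, 11]
LPT makespan = 25
Lower bound = max(max_job, ceil(total/4)) = max(25, 16) = 25
Ratio = 25 / 25 = 1.0

1.0


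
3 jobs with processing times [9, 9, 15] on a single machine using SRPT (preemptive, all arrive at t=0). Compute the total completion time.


Since all jobs arrive at t=0, SRPT equals SPT ordering.
SPT order: [9, 9, 15]
Completion times:
  Job 1: p=9, C=9
  Job 2: p=9, C=18
  Job 3: p=15, C=33
Total completion time = 9 + 18 + 33 = 60

60


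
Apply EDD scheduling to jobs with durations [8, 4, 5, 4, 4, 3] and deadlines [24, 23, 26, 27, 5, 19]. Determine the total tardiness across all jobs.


Sort by due date (EDD order): [(4, 5), (3, 19), (4, 23), (8, 24), (5, 26), (4, 27)]
Compute completion times and tardiness:
  Job 1: p=4, d=5, C=4, tardiness=max(0,4-5)=0
  Job 2: p=3, d=19, C=7, tardiness=max(0,7-19)=0
  Job 3: p=4, d=23, C=11, tardiness=max(0,11-23)=0
  Job 4: p=8, d=24, C=19, tardiness=max(0,19-24)=0
  Job 5: p=5, d=26, C=24, tardiness=max(0,24-26)=0
  Job 6: p=4, d=27, C=28, tardiness=max(0,28-27)=1
Total tardiness = 1

1


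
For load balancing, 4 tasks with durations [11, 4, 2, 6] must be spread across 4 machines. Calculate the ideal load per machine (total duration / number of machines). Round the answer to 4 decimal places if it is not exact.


Total processing time = 11 + 4 + 2 + 6 = 23
Number of machines = 4
Ideal balanced load = 23 / 4 = 5.75

5.75


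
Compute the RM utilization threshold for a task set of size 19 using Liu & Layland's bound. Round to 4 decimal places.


Compute 2^(1/19) = 1.0371550444
Subtract 1: 1.0371550444 - 1 = 0.0371550444
Multiply by n: 19 * 0.0371550444 = 0.7059458436
Round to 4 dp: 0.7059

0.7059


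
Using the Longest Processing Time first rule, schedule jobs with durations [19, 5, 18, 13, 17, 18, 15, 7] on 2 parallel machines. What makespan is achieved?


Sort jobs in decreasing order (LPT): [19, 18, 18, 17, 15, 13, 7, 5]
Assign each job to the least loaded machine:
  Machine 1: jobs [19, 17, 15, 5], load = 56
  Machine 2: jobs [18, 18, 13, 7], load = 56
Makespan = max load = 56

56


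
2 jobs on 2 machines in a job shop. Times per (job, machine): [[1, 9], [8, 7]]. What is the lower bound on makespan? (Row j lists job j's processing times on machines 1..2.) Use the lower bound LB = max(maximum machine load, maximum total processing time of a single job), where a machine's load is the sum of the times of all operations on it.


Machine loads:
  Machine 1: 1 + 8 = 9
  Machine 2: 9 + 7 = 16
Max machine load = 16
Job totals:
  Job 1: 10
  Job 2: 15
Max job total = 15
Lower bound = max(16, 15) = 16

16


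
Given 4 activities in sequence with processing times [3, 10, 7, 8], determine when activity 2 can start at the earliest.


Activity 2 starts after activities 1 through 1 complete.
Predecessor durations: [3]
ES = 3 = 3

3


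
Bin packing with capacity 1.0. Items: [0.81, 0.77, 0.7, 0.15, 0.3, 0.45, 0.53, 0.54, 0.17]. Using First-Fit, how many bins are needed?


Place items sequentially using First-Fit:
  Item 0.81 -> new Bin 1
  Item 0.77 -> new Bin 2
  Item 0.7 -> new Bin 3
  Item 0.15 -> Bin 1 (now 0.96)
  Item 0.3 -> Bin 3 (now 1.0)
  Item 0.45 -> new Bin 4
  Item 0.53 -> Bin 4 (now 0.98)
  Item 0.54 -> new Bin 5
  Item 0.17 -> Bin 2 (now 0.94)
Total bins used = 5

5


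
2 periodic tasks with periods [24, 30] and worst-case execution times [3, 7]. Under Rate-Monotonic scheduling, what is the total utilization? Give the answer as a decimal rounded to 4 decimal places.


Compute individual utilizations (exact fractions):
  Task 1: C/T = 3/24 = 1/8 (approx. 0.125)
  Task 2: C/T = 7/30 (approx. 0.2333)
Total utilization U = 1/8 + 7/30 = 43/120
Rounded to 4 decimal places: U = 0.3583
RM (Liu & Layland) bound for 2 tasks = 0.828427; compare with U = 43/120 (approx. 0.358333)
U <= bound, so schedulable by RM sufficient condition.

0.3583


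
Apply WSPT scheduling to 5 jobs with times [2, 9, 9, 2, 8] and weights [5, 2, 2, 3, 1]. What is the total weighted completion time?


Compute p/w ratios and sort ascending (WSPT): [(2, 5), (2, 3), (9, 2), (9, 2), (8, 1)]
Compute weighted completion times:
  Job (p=2,w=5): C=2, w*C=5*2=10
  Job (p=2,w=3): C=4, w*C=3*4=12
  Job (p=9,w=2): C=13, w*C=2*13=26
  Job (p=9,w=2): C=22, w*C=2*22=44
  Job (p=8,w=1): C=30, w*C=1*30=30
Total weighted completion time = 122

122
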